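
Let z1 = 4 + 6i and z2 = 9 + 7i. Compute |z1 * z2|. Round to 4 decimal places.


Step 1: |z1| = sqrt(4^2 + 6^2) = sqrt(52)
Step 2: |z2| = sqrt(9^2 + 7^2) = sqrt(130)
Step 3: |z1*z2| = |z1|*|z2| = sqrt(52) * sqrt(130) = sqrt(52 * 130) = sqrt(6760)
Step 4: = 82.2192

82.2192


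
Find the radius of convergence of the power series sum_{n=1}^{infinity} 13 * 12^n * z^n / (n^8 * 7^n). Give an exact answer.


Step 1: General term a_n = 13 * 12^n / (n^8 * 7^n)
Step 2: By the root test, |a_n|^(1/n) = 13^(1/n) * 12 / (n^(8/n) * 7) -> 12/7 as n -> infinity (since 13^(1/n) -> 1 and n^(8/n) -> 1)
Step 3: R = 1/lim|a_n|^(1/n) = 7/12

7/12


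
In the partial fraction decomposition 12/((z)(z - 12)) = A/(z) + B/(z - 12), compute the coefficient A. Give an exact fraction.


Step 1: Multiply both sides by (z) and set z = 0
Step 2: A = 12 / (0 - 12)
Step 3: A = 12 / (-12)
Step 4: A = -1

-1


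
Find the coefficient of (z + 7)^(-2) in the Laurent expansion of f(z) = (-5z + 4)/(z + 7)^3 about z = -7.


Step 1: Write the numerator in powers of (z + 7): -5z + 4 = -5(z + 7) + (-5*(-7) + 4) = -5(z + 7) + 39
Step 2: Divide by (z + 7)^3: f(z) = 39(z + 7)^(-3) - 5(z + 7)^(-2)
Step 3: This finite sum is the Laurent series of f about z = -7.
Step 4: Coefficient of (z + 7)^(-2) = coefficient of (z + 7) in the re-centred numerator = -5

-5


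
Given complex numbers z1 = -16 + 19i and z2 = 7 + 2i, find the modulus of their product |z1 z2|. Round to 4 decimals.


Step 1: |z1| = sqrt((-16)^2 + 19^2) = sqrt(617)
Step 2: |z2| = sqrt(7^2 + 2^2) = sqrt(53)
Step 3: |z1*z2| = |z1|*|z2| = sqrt(617) * sqrt(53) = sqrt(617 * 53) = sqrt(32701)
Step 4: = 180.8342

180.8342


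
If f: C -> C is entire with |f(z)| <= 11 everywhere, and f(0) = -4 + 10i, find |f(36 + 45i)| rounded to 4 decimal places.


Step 1: By Liouville's theorem, a bounded entire function is constant.
Step 2: f(z) = f(0) = -4 + 10i for all z.
Step 3: |f(w)| = |-4 + 10i| = sqrt(16 + 100)
Step 4: = 10.7703

10.7703


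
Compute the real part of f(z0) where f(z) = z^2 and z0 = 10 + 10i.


Step 1: z0 = 10 + 10i
Step 2: z0^2 = 10^2 - 10^2 + 200i
Step 3: real part = 100 - 100 = 0

0


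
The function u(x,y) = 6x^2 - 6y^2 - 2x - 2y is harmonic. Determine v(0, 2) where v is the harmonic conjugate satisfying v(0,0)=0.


Step 1: v_x = -u_y = 12y + 2
Step 2: v_y = u_x = 12x - 2
Step 3: v = 12xy + 2x - 2y + C
Step 4: v(0,0) = 0 => C = 0
Step 5: v(0, 2) = -4

-4


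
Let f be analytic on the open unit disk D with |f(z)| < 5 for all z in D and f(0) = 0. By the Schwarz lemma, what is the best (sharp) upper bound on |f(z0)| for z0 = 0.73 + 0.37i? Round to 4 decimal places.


Step 1: g = f/5 maps D -> D with g(0) = 0, so by the Schwarz lemma |g(z)| <= |z|, i.e. |f(z)| <= 5|z|; this is sharp (f(z) = 5z).
Step 2: |z0|^2 = 0.73^2 + 0.37^2 = 0.6698
Step 3: |z0| = sqrt(0.6698) = 0.818413
Step 4: Best bound = 5 * |z0| = 5 * 0.818413 = 4.0921

4.0921


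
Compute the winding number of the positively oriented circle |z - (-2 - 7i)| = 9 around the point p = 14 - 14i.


Step 1: Center c = (-2, -7), radius = 9
Step 2: |p - c|^2 = 16^2 + (-7)^2 = 305
Step 3: r^2 = 81
Step 4: |p-c| > r so winding number = 0

0


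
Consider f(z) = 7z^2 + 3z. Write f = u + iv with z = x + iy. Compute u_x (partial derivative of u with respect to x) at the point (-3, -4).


Step 1: f(z) = 7(x+iy)^2 + 3(x+iy) + 0
Step 2: u = 7(x^2 - y^2) + 3x + 0
Step 3: u_x = 14x + 3
Step 4: At (-3, -4): u_x = -42 + 3 = -39

-39


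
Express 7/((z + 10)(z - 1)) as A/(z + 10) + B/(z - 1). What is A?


Step 1: Multiply both sides by (z + 10) and set z = -10
Step 2: A = 7 / (-10 - 1)
Step 3: A = 7 / (-11)
Step 4: A = -7/11

-7/11


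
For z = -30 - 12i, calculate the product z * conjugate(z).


Step 1: conj(z) = -30 + 12i
Step 2: z * conj(z) = (-30)^2 + (-12)^2
Step 3: = 900 + 144 = 1044

1044


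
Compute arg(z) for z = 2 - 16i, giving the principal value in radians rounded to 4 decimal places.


Step 1: z = 2 - 16i
Step 2: arg(z) = atan2(-16, 2)
Step 3: arg(z) = -1.4464

-1.4464


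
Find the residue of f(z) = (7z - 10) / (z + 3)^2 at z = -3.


Step 1: Pole of order 2 at z = -3
Step 2: Res = lim d/dz [(z + 3)^2 * f(z)] as z -> -3
Step 3: (z + 3)^2 * f(z) = 7z - 10
Step 4: d/dz[7z - 10] = 7

7


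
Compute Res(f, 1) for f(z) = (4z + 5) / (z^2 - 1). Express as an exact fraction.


Step 1: Q(z) = z^2 - 1 = (z - 1)(z + 1)
Step 2: Q'(z) = 2z
Step 3: Q'(1) = 2, P(1) = 9
Step 4: Res = P(1)/Q'(1) = 9/2 = 9/2

9/2


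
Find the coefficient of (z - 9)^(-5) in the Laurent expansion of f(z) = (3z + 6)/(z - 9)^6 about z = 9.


Step 1: Write the numerator in powers of (z - 9): 3z + 6 = 3(z - 9) + (3*9 + 6) = 3(z - 9) + 33
Step 2: Divide by (z - 9)^6: f(z) = 33(z - 9)^(-6) + 3(z - 9)^(-5)
Step 3: This finite sum is the Laurent series of f about z = 9.
Step 4: Coefficient of (z - 9)^(-5) = coefficient of (z - 9) in the re-centred numerator = 3

3


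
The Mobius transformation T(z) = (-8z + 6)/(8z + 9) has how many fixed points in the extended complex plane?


Step 1: Fixed points satisfy T(z) = z
Step 2: 8z^2 + 17z - 6 = 0
Step 3: Discriminant = 17^2 - 4*8*(-6) = 481
Step 4: Number of fixed points = 2

2


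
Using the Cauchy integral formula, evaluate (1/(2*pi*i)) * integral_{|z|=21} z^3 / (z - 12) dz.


Step 1: f(z) = z^3, a = 12 is inside |z| = 21
Step 2: By Cauchy integral formula: (1/(2pi*i)) * integral = f(a)
Step 3: f(12) = 12^3 = 1728

1728


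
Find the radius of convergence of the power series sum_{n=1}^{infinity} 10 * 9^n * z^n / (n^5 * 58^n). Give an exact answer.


Step 1: General term a_n = 10 * 9^n / (n^5 * 58^n)
Step 2: By the root test, |a_n|^(1/n) = 10^(1/n) * 9 / (n^(5/n) * 58) -> 9/58 as n -> infinity (since 10^(1/n) -> 1 and n^(5/n) -> 1)
Step 3: R = 1/lim|a_n|^(1/n) = 58/9

58/9


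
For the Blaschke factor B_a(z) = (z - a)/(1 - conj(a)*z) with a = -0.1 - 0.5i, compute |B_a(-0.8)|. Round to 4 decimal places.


Step 1: Numerator z0 - a = -0.8 - (-0.1 - 0.5i) = -0.7 + 0.5i
Step 2: Denominator 1 - conj(a)*z0 = 1 - (-0.1 + 0.5i)*(-0.8) = 0.92 + 0.4i
Step 3: |z0 - a|^2 = (-0.7)^2 + 0.5^2 = 0.74; |1 - conj(a)*z0|^2 = 0.92^2 + 0.4^2 = 1.0064
Step 4: |B_a(-0.8)| = sqrt(0.74 / 1.0064) = sqrt(0.735294)
Step 5: = 0.8575

0.8575


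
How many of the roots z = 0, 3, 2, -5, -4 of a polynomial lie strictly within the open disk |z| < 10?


Step 1: Check each root:
  z = 0: |0| = 0 < 10
  z = 3: |3| = 3 < 10
  z = 2: |2| = 2 < 10
  z = -5: |-5| = 5 < 10
  z = -4: |-4| = 4 < 10
Step 2: Count = 5

5


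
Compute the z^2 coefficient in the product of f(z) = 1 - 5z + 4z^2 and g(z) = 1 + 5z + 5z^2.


Step 1: z^2 term in f*g comes from: (1)*(5z^2) + (-5z)*(5z) + (4z^2)*(1)
Step 2: = 5 - 25 + 4
Step 3: = -16

-16


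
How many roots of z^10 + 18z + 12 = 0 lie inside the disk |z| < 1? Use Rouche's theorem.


Step 1: On |z| = 1 the three terms have sizes |z^10| = 1^10 = 1, |18z| = 18*1 = 18, |12| = 12
Step 2: The dominant term is g(z) = 18z; let h(z) = z^10 + 12 so f = g + h
Step 3: On |z| = 1: |g| = 18 and |h| <= 1 + 12 = 13
Step 4: Since 18 > 13, |h| < |g| on |z| = 1, so by Rouche f has the same number of zeros as g inside |z| < 1
Step 5: g(z) = 18z has 1 zero (at the origin, multiplicity 1) inside |z| < 1. Answer = 1

1


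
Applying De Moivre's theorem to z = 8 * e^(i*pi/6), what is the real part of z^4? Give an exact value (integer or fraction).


Step 1: By De Moivre's theorem, z^4 = 8^4 * e^(i*4*pi/6) = 4096 * (cos(2*pi/3) + i*sin(2*pi/3))
Step 2: |z|^4 = 8^4 = 4096
Step 3: The angle 2*pi/3 already lies in [0, 2*pi)
Step 4: cos(2*pi/3) = -1/2
Step 5: Re(z^4) = 4096 * (-1/2) = -2048

-2048


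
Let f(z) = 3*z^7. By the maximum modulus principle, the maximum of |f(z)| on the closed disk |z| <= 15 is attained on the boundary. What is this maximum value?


Step 1: On |z| = 15, |f(z)| = 3 * |z|^7 = 3 * 15^7
Step 2: By maximum modulus principle, maximum is on boundary.
Step 3: Maximum = 3 * 170859375 = 512578125

512578125


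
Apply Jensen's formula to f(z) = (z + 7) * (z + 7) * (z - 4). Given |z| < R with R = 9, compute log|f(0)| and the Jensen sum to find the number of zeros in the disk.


Jensen's formula: (1/2pi)*integral log|f(Re^it)|dt = log|f(0)| + sum_{|a_k|<R} log(R/|a_k|)
Step 1: f(0) = 7 * 7 * (-4) = -196
Step 2: log|f(0)| = log|-7| + log|-7| + log|4| = 5.2781
Step 3: Zeros inside |z| < 9: -7, -7, 4
Step 4: Jensen sum = log(9/7) + log(9/7) + log(9/4) = 1.3136
Step 5: n(R) = number of terms in the Jensen sum = count of zeros inside |z| < 9 = 3

3


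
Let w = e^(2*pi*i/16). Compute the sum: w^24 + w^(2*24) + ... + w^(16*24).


Step 1: The sum sum_{j=1}^{n} w^(k*j) equals n if n | k, else 0.
Step 2: Here n = 16, k = 24
Step 3: Does n divide k? 16 | 24 -> False
Step 4: Sum = 0

0


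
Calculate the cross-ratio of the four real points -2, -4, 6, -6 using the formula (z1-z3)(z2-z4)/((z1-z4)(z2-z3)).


Step 1: (z1-z3)(z2-z4) = (-8) * 2 = -16
Step 2: (z1-z4)(z2-z3) = 4 * (-10) = -40
Step 3: Cross-ratio = 16/40 = 2/5

2/5


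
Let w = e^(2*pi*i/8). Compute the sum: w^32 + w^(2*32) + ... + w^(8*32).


Step 1: The sum sum_{j=1}^{n} w^(k*j) equals n if n | k, else 0.
Step 2: Here n = 8, k = 32
Step 3: Does n divide k? 8 | 32 -> True
Step 4: Sum = 8

8


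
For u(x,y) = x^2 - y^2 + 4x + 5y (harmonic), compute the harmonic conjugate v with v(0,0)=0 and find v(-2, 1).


Step 1: v_x = -u_y = 2y - 5
Step 2: v_y = u_x = 2x + 4
Step 3: v = 2xy - 5x + 4y + C
Step 4: v(0,0) = 0 => C = 0
Step 5: v(-2, 1) = 10

10


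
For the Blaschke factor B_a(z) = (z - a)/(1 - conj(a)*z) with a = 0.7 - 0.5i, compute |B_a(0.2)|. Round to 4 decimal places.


Step 1: Numerator z0 - a = 0.2 - (0.7 - 0.5i) = -0.5 + 0.5i
Step 2: Denominator 1 - conj(a)*z0 = 1 - (0.7 + 0.5i)*0.2 = 0.86 - 0.1i
Step 3: |z0 - a|^2 = (-0.5)^2 + 0.5^2 = 0.5; |1 - conj(a)*z0|^2 = 0.86^2 + (-0.1)^2 = 0.7496
Step 4: |B_a(0.2)| = sqrt(0.5 / 0.7496) = sqrt(0.667022)
Step 5: = 0.8167

0.8167


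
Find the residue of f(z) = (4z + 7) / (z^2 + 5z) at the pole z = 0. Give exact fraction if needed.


Step 1: Q(z) = z^2 + 5z = (z)(z + 5)
Step 2: Q'(z) = 2z + 5
Step 3: Q'(0) = 5, P(0) = 7
Step 4: Res = P(0)/Q'(0) = 7/5 = 7/5

7/5


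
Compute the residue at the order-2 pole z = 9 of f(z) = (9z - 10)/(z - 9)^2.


Step 1: Pole of order 2 at z = 9
Step 2: Res = lim d/dz [(z - 9)^2 * f(z)] as z -> 9
Step 3: (z - 9)^2 * f(z) = 9z - 10
Step 4: d/dz[9z - 10] = 9

9


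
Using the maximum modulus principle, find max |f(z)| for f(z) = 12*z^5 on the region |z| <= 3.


Step 1: On |z| = 3, |f(z)| = 12 * |z|^5 = 12 * 3^5
Step 2: By maximum modulus principle, maximum is on boundary.
Step 3: Maximum = 12 * 243 = 2916

2916


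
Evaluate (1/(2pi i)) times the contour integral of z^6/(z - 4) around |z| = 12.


Step 1: f(z) = z^6, a = 4 is inside |z| = 12
Step 2: By Cauchy integral formula: (1/(2pi*i)) * integral = f(a)
Step 3: f(4) = 4^6 = 4096

4096


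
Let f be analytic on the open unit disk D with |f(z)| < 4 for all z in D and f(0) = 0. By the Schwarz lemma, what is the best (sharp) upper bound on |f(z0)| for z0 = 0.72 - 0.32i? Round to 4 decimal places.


Step 1: g = f/4 maps D -> D with g(0) = 0, so by the Schwarz lemma |g(z)| <= |z|, i.e. |f(z)| <= 4|z|; this is sharp (f(z) = 4z).
Step 2: |z0|^2 = 0.72^2 + (-0.32)^2 = 0.6208
Step 3: |z0| = sqrt(0.6208) = 0.787909
Step 4: Best bound = 4 * |z0| = 4 * 0.787909 = 3.1516

3.1516


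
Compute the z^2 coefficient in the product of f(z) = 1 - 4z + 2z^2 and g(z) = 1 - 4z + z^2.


Step 1: z^2 term in f*g comes from: (1)*(z^2) + (-4z)*(-4z) + (2z^2)*(1)
Step 2: = 1 + 16 + 2
Step 3: = 19

19


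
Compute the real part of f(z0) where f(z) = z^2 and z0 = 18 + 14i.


Step 1: z0 = 18 + 14i
Step 2: z0^2 = 18^2 - 14^2 + 504i
Step 3: real part = 324 - 196 = 128

128


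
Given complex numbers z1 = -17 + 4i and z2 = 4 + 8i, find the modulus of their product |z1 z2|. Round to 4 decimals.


Step 1: |z1| = sqrt((-17)^2 + 4^2) = sqrt(305)
Step 2: |z2| = sqrt(4^2 + 8^2) = sqrt(80)
Step 3: |z1*z2| = |z1|*|z2| = sqrt(305) * sqrt(80) = sqrt(305 * 80) = sqrt(24400)
Step 4: = 156.205

156.205


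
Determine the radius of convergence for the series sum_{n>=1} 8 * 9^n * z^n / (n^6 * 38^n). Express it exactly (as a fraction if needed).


Step 1: General term a_n = 8 * 9^n / (n^6 * 38^n)
Step 2: By the root test, |a_n|^(1/n) = 8^(1/n) * 9 / (n^(6/n) * 38) -> 9/38 as n -> infinity (since 8^(1/n) -> 1 and n^(6/n) -> 1)
Step 3: R = 1/lim|a_n|^(1/n) = 38/9

38/9


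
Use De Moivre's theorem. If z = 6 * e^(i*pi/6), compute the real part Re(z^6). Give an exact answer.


Step 1: By De Moivre's theorem, z^6 = 6^6 * e^(i*6*pi/6) = 46656 * (cos(pi) + i*sin(pi))
Step 2: |z|^6 = 6^6 = 46656
Step 3: The angle pi already lies in [0, 2*pi)
Step 4: cos(pi) = -1
Step 5: Re(z^6) = 46656 * (-1) = -46656

-46656


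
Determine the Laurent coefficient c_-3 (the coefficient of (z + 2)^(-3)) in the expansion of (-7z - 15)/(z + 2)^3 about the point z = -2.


Step 1: Write the numerator in powers of (z + 2): -7z - 15 = -7(z + 2) + (-7*(-2) - 15) = -7(z + 2) - 1
Step 2: Divide by (z + 2)^3: f(z) = -(z + 2)^(-3) - 7(z + 2)^(-2)
Step 3: This finite sum is the Laurent series of f about z = -2.
Step 4: Coefficient of (z + 2)^(-3) = -7*(-2) - 15 = -1

-1


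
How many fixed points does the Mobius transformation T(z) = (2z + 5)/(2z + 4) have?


Step 1: Fixed points satisfy T(z) = z
Step 2: 2z^2 + 2z - 5 = 0
Step 3: Discriminant = 2^2 - 4*2*(-5) = 44
Step 4: Number of fixed points = 2

2


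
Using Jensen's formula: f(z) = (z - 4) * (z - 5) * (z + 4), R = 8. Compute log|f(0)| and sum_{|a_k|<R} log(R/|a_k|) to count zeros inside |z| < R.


Jensen's formula: (1/2pi)*integral log|f(Re^it)|dt = log|f(0)| + sum_{|a_k|<R} log(R/|a_k|)
Step 1: f(0) = (-4) * (-5) * 4 = 80
Step 2: log|f(0)| = log|4| + log|5| + log|-4| = 4.382
Step 3: Zeros inside |z| < 8: 4, 5, -4
Step 4: Jensen sum = log(8/4) + log(8/5) + log(8/4) = 1.8563
Step 5: n(R) = number of terms in the Jensen sum = count of zeros inside |z| < 8 = 3

3


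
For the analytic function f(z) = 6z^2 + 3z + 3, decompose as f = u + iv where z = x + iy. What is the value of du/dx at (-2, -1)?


Step 1: f(z) = 6(x+iy)^2 + 3(x+iy) + 3
Step 2: u = 6(x^2 - y^2) + 3x + 3
Step 3: u_x = 12x + 3
Step 4: At (-2, -1): u_x = -24 + 3 = -21

-21


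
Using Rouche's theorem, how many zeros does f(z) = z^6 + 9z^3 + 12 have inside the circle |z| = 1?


Step 1: On |z| = 1 the three terms have sizes |z^6| = 1^6 = 1, |9z^3| = 9*1^3 = 9, |12| = 12
Step 2: The dominant term is g(z) = 12; let h(z) = z^6 + 9z^3 so f = g + h
Step 3: On |z| = 1: |g| = 12 and |h| <= 1 + 9 = 10
Step 4: Since 12 > 10, |h| < |g| on |z| = 1, so by Rouche f has the same number of zeros as g inside |z| < 1
Step 5: g(z) = 12 is a nonzero constant with no zeros inside |z| < 1. Answer = 0

0


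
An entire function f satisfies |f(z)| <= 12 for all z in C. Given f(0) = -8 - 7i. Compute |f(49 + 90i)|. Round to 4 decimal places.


Step 1: By Liouville's theorem, a bounded entire function is constant.
Step 2: f(z) = f(0) = -8 - 7i for all z.
Step 3: |f(w)| = |-8 - 7i| = sqrt(64 + 49)
Step 4: = 10.6301

10.6301


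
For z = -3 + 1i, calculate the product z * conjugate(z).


Step 1: conj(z) = -3 - 1i
Step 2: z * conj(z) = (-3)^2 + 1^2
Step 3: = 9 + 1 = 10

10


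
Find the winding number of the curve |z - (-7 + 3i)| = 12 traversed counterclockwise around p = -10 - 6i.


Step 1: Center c = (-7, 3), radius = 12
Step 2: |p - c|^2 = (-3)^2 + (-9)^2 = 90
Step 3: r^2 = 144
Step 4: |p-c| < r so winding number = 1

1


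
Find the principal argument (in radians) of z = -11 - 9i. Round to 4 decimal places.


Step 1: z = -11 - 9i
Step 2: arg(z) = atan2(-9, -11)
Step 3: arg(z) = -2.4559

-2.4559


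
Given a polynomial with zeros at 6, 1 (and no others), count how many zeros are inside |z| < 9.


Step 1: Check each root:
  z = 6: |6| = 6 < 9
  z = 1: |1| = 1 < 9
Step 2: Count = 2

2


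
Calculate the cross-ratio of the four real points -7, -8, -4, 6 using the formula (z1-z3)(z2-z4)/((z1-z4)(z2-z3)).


Step 1: (z1-z3)(z2-z4) = (-3) * (-14) = 42
Step 2: (z1-z4)(z2-z3) = (-13) * (-4) = 52
Step 3: Cross-ratio = 42/52 = 21/26

21/26


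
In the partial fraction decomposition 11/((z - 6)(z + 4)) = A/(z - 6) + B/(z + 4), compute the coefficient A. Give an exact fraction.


Step 1: Multiply both sides by (z - 6) and set z = 6
Step 2: A = 11 / (6 + 4)
Step 3: A = 11 / 10
Step 4: A = 11/10

11/10


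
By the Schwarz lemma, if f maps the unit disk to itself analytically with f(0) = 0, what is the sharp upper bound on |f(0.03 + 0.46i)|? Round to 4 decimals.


Step 1: Schwarz lemma: if f: D -> D is analytic with f(0) = 0, then |f(z)| <= |z| for all z in D, and this is sharp (f(z) = z).
Step 2: |z0|^2 = 0.03^2 + 0.46^2 = 0.2125
Step 3: |z0| = sqrt(0.2125) = 0.460977
Step 4: Best bound = |z0| = 0.461

0.461


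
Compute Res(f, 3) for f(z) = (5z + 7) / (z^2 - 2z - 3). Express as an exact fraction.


Step 1: Q(z) = z^2 - 2z - 3 = (z - 3)(z + 1)
Step 2: Q'(z) = 2z - 2
Step 3: Q'(3) = 4, P(3) = 22
Step 4: Res = P(3)/Q'(3) = 22/4 = 11/2

11/2


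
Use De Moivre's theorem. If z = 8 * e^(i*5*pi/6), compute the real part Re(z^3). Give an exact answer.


Step 1: By De Moivre's theorem, z^3 = 8^3 * e^(i*3*5*pi/6) = 512 * (cos(5*pi/2) + i*sin(5*pi/2))
Step 2: |z|^3 = 8^3 = 512
Step 3: Reduce the angle mod 2*pi: 5*pi/2 - 2*pi = pi/2
Step 4: cos(pi/2) = 0
Step 5: Re(z^3) = 512 * 0 = 0

0


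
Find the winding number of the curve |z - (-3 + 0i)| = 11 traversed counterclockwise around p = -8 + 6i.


Step 1: Center c = (-3, 0), radius = 11
Step 2: |p - c|^2 = (-5)^2 + 6^2 = 61
Step 3: r^2 = 121
Step 4: |p-c| < r so winding number = 1

1


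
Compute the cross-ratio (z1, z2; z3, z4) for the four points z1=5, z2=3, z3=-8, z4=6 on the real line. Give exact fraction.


Step 1: (z1-z3)(z2-z4) = 13 * (-3) = -39
Step 2: (z1-z4)(z2-z3) = (-1) * 11 = -11
Step 3: Cross-ratio = 39/11 = 39/11

39/11


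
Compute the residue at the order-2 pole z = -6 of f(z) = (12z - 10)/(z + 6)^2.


Step 1: Pole of order 2 at z = -6
Step 2: Res = lim d/dz [(z + 6)^2 * f(z)] as z -> -6
Step 3: (z + 6)^2 * f(z) = 12z - 10
Step 4: d/dz[12z - 10] = 12

12


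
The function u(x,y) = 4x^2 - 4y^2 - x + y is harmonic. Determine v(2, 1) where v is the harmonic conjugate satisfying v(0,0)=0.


Step 1: v_x = -u_y = 8y - 1
Step 2: v_y = u_x = 8x - 1
Step 3: v = 8xy - x - y + C
Step 4: v(0,0) = 0 => C = 0
Step 5: v(2, 1) = 13

13


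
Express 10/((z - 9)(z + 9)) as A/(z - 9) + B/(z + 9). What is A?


Step 1: Multiply both sides by (z - 9) and set z = 9
Step 2: A = 10 / (9 + 9)
Step 3: A = 10 / 18
Step 4: A = 5/9

5/9


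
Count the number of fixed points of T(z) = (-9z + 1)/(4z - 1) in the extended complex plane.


Step 1: Fixed points satisfy T(z) = z
Step 2: 4z^2 + 8z - 1 = 0
Step 3: Discriminant = 8^2 - 4*4*(-1) = 80
Step 4: Number of fixed points = 2

2


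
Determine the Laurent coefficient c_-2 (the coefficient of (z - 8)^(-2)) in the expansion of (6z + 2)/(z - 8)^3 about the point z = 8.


Step 1: Write the numerator in powers of (z - 8): 6z + 2 = 6(z - 8) + (6*8 + 2) = 6(z - 8) + 50
Step 2: Divide by (z - 8)^3: f(z) = 50(z - 8)^(-3) + 6(z - 8)^(-2)
Step 3: This finite sum is the Laurent series of f about z = 8.
Step 4: Coefficient of (z - 8)^(-2) = coefficient of (z - 8) in the re-centred numerator = 6

6


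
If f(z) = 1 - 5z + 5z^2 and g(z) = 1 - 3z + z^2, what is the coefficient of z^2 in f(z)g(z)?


Step 1: z^2 term in f*g comes from: (1)*(z^2) + (-5z)*(-3z) + (5z^2)*(1)
Step 2: = 1 + 15 + 5
Step 3: = 21

21


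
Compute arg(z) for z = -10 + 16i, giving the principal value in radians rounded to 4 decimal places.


Step 1: z = -10 + 16i
Step 2: arg(z) = atan2(16, -10)
Step 3: arg(z) = 2.1294

2.1294


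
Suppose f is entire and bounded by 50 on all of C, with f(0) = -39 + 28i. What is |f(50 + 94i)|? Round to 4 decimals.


Step 1: By Liouville's theorem, a bounded entire function is constant.
Step 2: f(z) = f(0) = -39 + 28i for all z.
Step 3: |f(w)| = |-39 + 28i| = sqrt(1521 + 784)
Step 4: = 48.0104

48.0104


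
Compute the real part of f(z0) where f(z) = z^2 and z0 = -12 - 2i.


Step 1: z0 = -12 - 2i
Step 2: z0^2 = (-12)^2 - (-2)^2 + 48i
Step 3: real part = 144 - 4 = 140

140


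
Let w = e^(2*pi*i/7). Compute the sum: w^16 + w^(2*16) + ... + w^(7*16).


Step 1: The sum sum_{j=1}^{n} w^(k*j) equals n if n | k, else 0.
Step 2: Here n = 7, k = 16
Step 3: Does n divide k? 7 | 16 -> False
Step 4: Sum = 0

0


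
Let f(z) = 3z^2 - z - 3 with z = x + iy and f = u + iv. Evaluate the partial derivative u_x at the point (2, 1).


Step 1: f(z) = 3(x+iy)^2 - (x+iy) - 3
Step 2: u = 3(x^2 - y^2) - x - 3
Step 3: u_x = 6x - 1
Step 4: At (2, 1): u_x = 12 - 1 = 11

11


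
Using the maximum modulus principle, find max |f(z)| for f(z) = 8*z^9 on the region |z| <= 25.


Step 1: On |z| = 25, |f(z)| = 8 * |z|^9 = 8 * 25^9
Step 2: By maximum modulus principle, maximum is on boundary.
Step 3: Maximum = 8 * 3814697265625 = 30517578125000

30517578125000


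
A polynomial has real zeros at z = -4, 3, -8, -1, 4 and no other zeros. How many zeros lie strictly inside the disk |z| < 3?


Step 1: Check each root:
  z = -4: |-4| = 4 >= 3
  z = 3: |3| = 3 >= 3
  z = -8: |-8| = 8 >= 3
  z = -1: |-1| = 1 < 3
  z = 4: |4| = 4 >= 3
Step 2: Count = 1

1


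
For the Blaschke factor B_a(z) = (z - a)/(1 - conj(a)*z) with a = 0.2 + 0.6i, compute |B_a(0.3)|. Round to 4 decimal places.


Step 1: Numerator z0 - a = 0.3 - (0.2 + 0.6i) = 0.1 - 0.6i
Step 2: Denominator 1 - conj(a)*z0 = 1 - (0.2 - 0.6i)*0.3 = 0.94 + 0.18i
Step 3: |z0 - a|^2 = 0.1^2 + (-0.6)^2 = 0.37; |1 - conj(a)*z0|^2 = 0.94^2 + 0.18^2 = 0.916
Step 4: |B_a(0.3)| = sqrt(0.37 / 0.916) = sqrt(0.40393)
Step 5: = 0.6356

0.6356


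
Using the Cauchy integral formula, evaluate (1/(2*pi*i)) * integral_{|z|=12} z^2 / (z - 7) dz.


Step 1: f(z) = z^2, a = 7 is inside |z| = 12
Step 2: By Cauchy integral formula: (1/(2pi*i)) * integral = f(a)
Step 3: f(7) = 7^2 = 49

49


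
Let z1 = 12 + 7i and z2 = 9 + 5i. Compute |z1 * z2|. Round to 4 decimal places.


Step 1: |z1| = sqrt(12^2 + 7^2) = sqrt(193)
Step 2: |z2| = sqrt(9^2 + 5^2) = sqrt(106)
Step 3: |z1*z2| = |z1|*|z2| = sqrt(193) * sqrt(106) = sqrt(193 * 106) = sqrt(20458)
Step 4: = 143.0315

143.0315


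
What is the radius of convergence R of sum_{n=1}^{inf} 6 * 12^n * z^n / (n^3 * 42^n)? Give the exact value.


Step 1: General term a_n = 6 * 12^n / (n^3 * 42^n)
Step 2: By the root test, |a_n|^(1/n) = 6^(1/n) * 12 / (n^(3/n) * 42) -> 12/42 as n -> infinity (since 6^(1/n) -> 1 and n^(3/n) -> 1)
Step 3: R = 1/lim|a_n|^(1/n) = 42/12 = 7/2

7/2


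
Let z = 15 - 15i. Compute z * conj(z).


Step 1: conj(z) = 15 + 15i
Step 2: z * conj(z) = 15^2 + (-15)^2
Step 3: = 225 + 225 = 450

450


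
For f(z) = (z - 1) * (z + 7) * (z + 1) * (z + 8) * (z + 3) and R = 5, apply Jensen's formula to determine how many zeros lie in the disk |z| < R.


Jensen's formula: (1/2pi)*integral log|f(Re^it)|dt = log|f(0)| + sum_{|a_k|<R} log(R/|a_k|)
Step 1: f(0) = (-1) * 7 * 1 * 8 * 3 = -168
Step 2: log|f(0)| = log|1| + log|-7| + log|-1| + log|-8| + log|-3| = 5.124
Step 3: Zeros inside |z| < 5: 1, -1, -3
Step 4: Jensen sum = log(5/1) + log(5/1) + log(5/3) = 3.7297
Step 5: n(R) = number of terms in the Jensen sum = count of zeros inside |z| < 5 = 3

3


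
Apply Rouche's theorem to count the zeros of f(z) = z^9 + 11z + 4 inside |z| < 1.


Step 1: On |z| = 1 the three terms have sizes |z^9| = 1^9 = 1, |11z| = 11*1 = 11, |4| = 4
Step 2: The dominant term is g(z) = 11z; let h(z) = z^9 + 4 so f = g + h
Step 3: On |z| = 1: |g| = 11 and |h| <= 1 + 4 = 5
Step 4: Since 11 > 5, |h| < |g| on |z| = 1, so by Rouche f has the same number of zeros as g inside |z| < 1
Step 5: g(z) = 11z has 1 zero (at the origin, multiplicity 1) inside |z| < 1. Answer = 1

1


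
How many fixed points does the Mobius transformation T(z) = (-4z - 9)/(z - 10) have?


Step 1: Fixed points satisfy T(z) = z
Step 2: z^2 - 6z + 9 = 0
Step 3: Discriminant = (-6)^2 - 4*1*9 = 0
Step 4: Number of fixed points = 1

1


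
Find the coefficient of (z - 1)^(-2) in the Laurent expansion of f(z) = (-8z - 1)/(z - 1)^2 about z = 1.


Step 1: Write the numerator in powers of (z - 1): -8z - 1 = -8(z - 1) + (-8*1 - 1) = -8(z - 1) - 9
Step 2: Divide by (z - 1)^2: f(z) = -9(z - 1)^(-2) - 8(z - 1)^(-1)
Step 3: This finite sum is the Laurent series of f about z = 1.
Step 4: Coefficient of (z - 1)^(-2) = -8*1 - 1 = -9

-9


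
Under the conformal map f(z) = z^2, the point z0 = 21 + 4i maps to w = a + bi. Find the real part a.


Step 1: z0 = 21 + 4i
Step 2: z0^2 = 21^2 - 4^2 + 168i
Step 3: real part = 441 - 16 = 425

425


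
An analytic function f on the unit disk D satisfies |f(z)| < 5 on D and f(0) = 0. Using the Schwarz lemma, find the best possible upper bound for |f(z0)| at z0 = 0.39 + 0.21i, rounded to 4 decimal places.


Step 1: g = f/5 maps D -> D with g(0) = 0, so by the Schwarz lemma |g(z)| <= |z|, i.e. |f(z)| <= 5|z|; this is sharp (f(z) = 5z).
Step 2: |z0|^2 = 0.39^2 + 0.21^2 = 0.1962
Step 3: |z0| = sqrt(0.1962) = 0.442945
Step 4: Best bound = 5 * |z0| = 5 * 0.442945 = 2.2147

2.2147


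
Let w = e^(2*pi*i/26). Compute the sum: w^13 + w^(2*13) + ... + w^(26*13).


Step 1: The sum sum_{j=1}^{n} w^(k*j) equals n if n | k, else 0.
Step 2: Here n = 26, k = 13
Step 3: Does n divide k? 26 | 13 -> False
Step 4: Sum = 0

0


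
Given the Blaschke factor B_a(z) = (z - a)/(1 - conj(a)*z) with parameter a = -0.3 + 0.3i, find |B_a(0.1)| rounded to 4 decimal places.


Step 1: Numerator z0 - a = 0.1 - (-0.3 + 0.3i) = 0.4 - 0.3i
Step 2: Denominator 1 - conj(a)*z0 = 1 - (-0.3 - 0.3i)*0.1 = 1.03 + 0.03i
Step 3: |z0 - a|^2 = 0.4^2 + (-0.3)^2 = 0.25; |1 - conj(a)*z0|^2 = 1.03^2 + 0.03^2 = 1.0618
Step 4: |B_a(0.1)| = sqrt(0.25 / 1.0618) = sqrt(0.235449)
Step 5: = 0.4852

0.4852


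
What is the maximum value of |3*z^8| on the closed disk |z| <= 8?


Step 1: On |z| = 8, |f(z)| = 3 * |z|^8 = 3 * 8^8
Step 2: By maximum modulus principle, maximum is on boundary.
Step 3: Maximum = 3 * 16777216 = 50331648

50331648


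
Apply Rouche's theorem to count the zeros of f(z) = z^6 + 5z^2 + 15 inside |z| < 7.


Step 1: On |z| = 7 the three terms have sizes |z^6| = 7^6 = 117649, |5z^2| = 5*7^2 = 245, |15| = 15
Step 2: The dominant term is g(z) = z^6; let h(z) = 5z^2 + 15 so f = g + h
Step 3: On |z| = 7: |g| = 117649 and |h| <= 245 + 15 = 260
Step 4: Since 117649 > 260, |h| < |g| on |z| = 7, so by Rouche f has the same number of zeros as g inside |z| < 7
Step 5: g(z) = z^6 has 6 zeros (all at the origin) inside |z| < 7. Answer = 6

6


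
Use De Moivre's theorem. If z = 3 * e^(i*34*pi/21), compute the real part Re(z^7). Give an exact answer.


Step 1: By De Moivre's theorem, z^7 = 3^7 * e^(i*7*34*pi/21) = 2187 * (cos(34*pi/3) + i*sin(34*pi/3))
Step 2: |z|^7 = 3^7 = 2187
Step 3: Reduce the angle mod 2*pi: 34*pi/3 - 10*pi = 4*pi/3
Step 4: cos(4*pi/3) = -1/2
Step 5: Re(z^7) = 2187 * (-1/2) = -2187/2

-2187/2


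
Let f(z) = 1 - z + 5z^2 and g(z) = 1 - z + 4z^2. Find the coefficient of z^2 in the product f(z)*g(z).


Step 1: z^2 term in f*g comes from: (1)*(4z^2) + (-z)*(-z) + (5z^2)*(1)
Step 2: = 4 + 1 + 5
Step 3: = 10

10


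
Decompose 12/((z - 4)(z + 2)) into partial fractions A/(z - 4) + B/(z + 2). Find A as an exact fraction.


Step 1: Multiply both sides by (z - 4) and set z = 4
Step 2: A = 12 / (4 + 2)
Step 3: A = 12 / 6
Step 4: A = 2

2


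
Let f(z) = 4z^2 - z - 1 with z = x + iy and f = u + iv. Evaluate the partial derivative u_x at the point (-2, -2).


Step 1: f(z) = 4(x+iy)^2 - (x+iy) - 1
Step 2: u = 4(x^2 - y^2) - x - 1
Step 3: u_x = 8x - 1
Step 4: At (-2, -2): u_x = -16 - 1 = -17

-17


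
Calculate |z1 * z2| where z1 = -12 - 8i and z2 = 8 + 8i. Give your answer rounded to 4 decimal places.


Step 1: |z1| = sqrt((-12)^2 + (-8)^2) = sqrt(208)
Step 2: |z2| = sqrt(8^2 + 8^2) = sqrt(128)
Step 3: |z1*z2| = |z1|*|z2| = sqrt(208) * sqrt(128) = sqrt(208 * 128) = sqrt(26624)
Step 4: = 163.1686

163.1686


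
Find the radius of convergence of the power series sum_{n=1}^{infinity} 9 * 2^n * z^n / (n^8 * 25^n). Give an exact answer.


Step 1: General term a_n = 9 * 2^n / (n^8 * 25^n)
Step 2: By the root test, |a_n|^(1/n) = 9^(1/n) * 2 / (n^(8/n) * 25) -> 2/25 as n -> infinity (since 9^(1/n) -> 1 and n^(8/n) -> 1)
Step 3: R = 1/lim|a_n|^(1/n) = 25/2

25/2


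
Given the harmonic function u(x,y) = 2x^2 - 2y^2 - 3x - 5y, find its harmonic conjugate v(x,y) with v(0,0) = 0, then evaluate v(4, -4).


Step 1: v_x = -u_y = 4y + 5
Step 2: v_y = u_x = 4x - 3
Step 3: v = 4xy + 5x - 3y + C
Step 4: v(0,0) = 0 => C = 0
Step 5: v(4, -4) = -32

-32


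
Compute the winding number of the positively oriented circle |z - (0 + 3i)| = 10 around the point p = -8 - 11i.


Step 1: Center c = (0, 3), radius = 10
Step 2: |p - c|^2 = (-8)^2 + (-14)^2 = 260
Step 3: r^2 = 100
Step 4: |p-c| > r so winding number = 0

0


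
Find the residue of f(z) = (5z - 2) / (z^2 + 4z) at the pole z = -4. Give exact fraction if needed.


Step 1: Q(z) = z^2 + 4z = (z + 4)(z)
Step 2: Q'(z) = 2z + 4
Step 3: Q'(-4) = -4, P(-4) = -22
Step 4: Res = P(-4)/Q'(-4) = -22/(-4) = 11/2

11/2


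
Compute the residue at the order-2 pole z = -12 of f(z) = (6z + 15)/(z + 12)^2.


Step 1: Pole of order 2 at z = -12
Step 2: Res = lim d/dz [(z + 12)^2 * f(z)] as z -> -12
Step 3: (z + 12)^2 * f(z) = 6z + 15
Step 4: d/dz[6z + 15] = 6

6


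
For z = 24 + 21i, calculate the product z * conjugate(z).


Step 1: conj(z) = 24 - 21i
Step 2: z * conj(z) = 24^2 + 21^2
Step 3: = 576 + 441 = 1017

1017


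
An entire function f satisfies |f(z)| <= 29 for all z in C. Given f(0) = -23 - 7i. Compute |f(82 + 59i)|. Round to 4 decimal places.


Step 1: By Liouville's theorem, a bounded entire function is constant.
Step 2: f(z) = f(0) = -23 - 7i for all z.
Step 3: |f(w)| = |-23 - 7i| = sqrt(529 + 49)
Step 4: = 24.0416

24.0416


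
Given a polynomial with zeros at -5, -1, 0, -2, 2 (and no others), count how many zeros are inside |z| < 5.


Step 1: Check each root:
  z = -5: |-5| = 5 >= 5
  z = -1: |-1| = 1 < 5
  z = 0: |0| = 0 < 5
  z = -2: |-2| = 2 < 5
  z = 2: |2| = 2 < 5
Step 2: Count = 4

4


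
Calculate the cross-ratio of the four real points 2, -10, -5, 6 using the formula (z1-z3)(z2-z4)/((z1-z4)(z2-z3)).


Step 1: (z1-z3)(z2-z4) = 7 * (-16) = -112
Step 2: (z1-z4)(z2-z3) = (-4) * (-5) = 20
Step 3: Cross-ratio = -112/20 = -28/5

-28/5


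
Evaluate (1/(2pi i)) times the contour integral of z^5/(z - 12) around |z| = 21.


Step 1: f(z) = z^5, a = 12 is inside |z| = 21
Step 2: By Cauchy integral formula: (1/(2pi*i)) * integral = f(a)
Step 3: f(12) = 12^5 = 248832

248832


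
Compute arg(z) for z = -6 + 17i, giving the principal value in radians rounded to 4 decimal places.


Step 1: z = -6 + 17i
Step 2: arg(z) = atan2(17, -6)
Step 3: arg(z) = 1.9101

1.9101


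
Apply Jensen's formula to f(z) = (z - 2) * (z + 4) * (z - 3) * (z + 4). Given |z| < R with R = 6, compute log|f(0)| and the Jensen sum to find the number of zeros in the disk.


Jensen's formula: (1/2pi)*integral log|f(Re^it)|dt = log|f(0)| + sum_{|a_k|<R} log(R/|a_k|)
Step 1: f(0) = (-2) * 4 * (-3) * 4 = 96
Step 2: log|f(0)| = log|2| + log|-4| + log|3| + log|-4| = 4.5643
Step 3: Zeros inside |z| < 6: 2, -4, 3, -4
Step 4: Jensen sum = log(6/2) + log(6/4) + log(6/3) + log(6/4) = 2.6027
Step 5: n(R) = number of terms in the Jensen sum = count of zeros inside |z| < 6 = 4

4


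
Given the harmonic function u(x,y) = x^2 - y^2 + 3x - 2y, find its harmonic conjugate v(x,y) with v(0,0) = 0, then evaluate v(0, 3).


Step 1: v_x = -u_y = 2y + 2
Step 2: v_y = u_x = 2x + 3
Step 3: v = 2xy + 2x + 3y + C
Step 4: v(0,0) = 0 => C = 0
Step 5: v(0, 3) = 9

9


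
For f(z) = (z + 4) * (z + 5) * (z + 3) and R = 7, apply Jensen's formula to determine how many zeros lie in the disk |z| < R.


Jensen's formula: (1/2pi)*integral log|f(Re^it)|dt = log|f(0)| + sum_{|a_k|<R} log(R/|a_k|)
Step 1: f(0) = 4 * 5 * 3 = 60
Step 2: log|f(0)| = log|-4| + log|-5| + log|-3| = 4.0943
Step 3: Zeros inside |z| < 7: -4, -5, -3
Step 4: Jensen sum = log(7/4) + log(7/5) + log(7/3) = 1.7434
Step 5: n(R) = number of terms in the Jensen sum = count of zeros inside |z| < 7 = 3

3


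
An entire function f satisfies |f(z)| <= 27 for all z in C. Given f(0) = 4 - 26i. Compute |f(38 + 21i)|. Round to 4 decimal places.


Step 1: By Liouville's theorem, a bounded entire function is constant.
Step 2: f(z) = f(0) = 4 - 26i for all z.
Step 3: |f(w)| = |4 - 26i| = sqrt(16 + 676)
Step 4: = 26.3059

26.3059


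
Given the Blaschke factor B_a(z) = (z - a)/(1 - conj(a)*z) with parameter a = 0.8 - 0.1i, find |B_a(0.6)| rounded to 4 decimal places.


Step 1: Numerator z0 - a = 0.6 - (0.8 - 0.1i) = -0.2 + 0.1i
Step 2: Denominator 1 - conj(a)*z0 = 1 - (0.8 + 0.1i)*0.6 = 0.52 - 0.06i
Step 3: |z0 - a|^2 = (-0.2)^2 + 0.1^2 = 0.05; |1 - conj(a)*z0|^2 = 0.52^2 + (-0.06)^2 = 0.274
Step 4: |B_a(0.6)| = sqrt(0.05 / 0.274) = sqrt(0.182482)
Step 5: = 0.4272

0.4272


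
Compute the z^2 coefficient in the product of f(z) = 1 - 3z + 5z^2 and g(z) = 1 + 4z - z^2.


Step 1: z^2 term in f*g comes from: (1)*(-z^2) + (-3z)*(4z) + (5z^2)*(1)
Step 2: = -1 - 12 + 5
Step 3: = -8

-8


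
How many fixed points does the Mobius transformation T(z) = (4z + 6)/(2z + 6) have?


Step 1: Fixed points satisfy T(z) = z
Step 2: 2z^2 + 2z - 6 = 0
Step 3: Discriminant = 2^2 - 4*2*(-6) = 52
Step 4: Number of fixed points = 2

2


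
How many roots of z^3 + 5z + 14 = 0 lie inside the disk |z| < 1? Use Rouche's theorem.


Step 1: On |z| = 1 the three terms have sizes |z^3| = 1^3 = 1, |5z| = 5*1 = 5, |14| = 14
Step 2: The dominant term is g(z) = 14; let h(z) = z^3 + 5z so f = g + h
Step 3: On |z| = 1: |g| = 14 and |h| <= 1 + 5 = 6
Step 4: Since 14 > 6, |h| < |g| on |z| = 1, so by Rouche f has the same number of zeros as g inside |z| < 1
Step 5: g(z) = 14 is a nonzero constant with no zeros inside |z| < 1. Answer = 0

0


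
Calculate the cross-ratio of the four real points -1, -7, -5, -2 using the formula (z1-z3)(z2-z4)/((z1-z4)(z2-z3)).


Step 1: (z1-z3)(z2-z4) = 4 * (-5) = -20
Step 2: (z1-z4)(z2-z3) = 1 * (-2) = -2
Step 3: Cross-ratio = 20/2 = 10

10


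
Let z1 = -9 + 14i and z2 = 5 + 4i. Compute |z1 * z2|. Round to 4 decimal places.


Step 1: |z1| = sqrt((-9)^2 + 14^2) = sqrt(277)
Step 2: |z2| = sqrt(5^2 + 4^2) = sqrt(41)
Step 3: |z1*z2| = |z1|*|z2| = sqrt(277) * sqrt(41) = sqrt(277 * 41) = sqrt(11357)
Step 4: = 106.5692

106.5692


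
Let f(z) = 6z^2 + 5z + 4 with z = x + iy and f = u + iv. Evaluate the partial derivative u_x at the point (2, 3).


Step 1: f(z) = 6(x+iy)^2 + 5(x+iy) + 4
Step 2: u = 6(x^2 - y^2) + 5x + 4
Step 3: u_x = 12x + 5
Step 4: At (2, 3): u_x = 24 + 5 = 29

29


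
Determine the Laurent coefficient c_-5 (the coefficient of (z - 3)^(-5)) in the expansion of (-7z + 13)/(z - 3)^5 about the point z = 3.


Step 1: Write the numerator in powers of (z - 3): -7z + 13 = -7(z - 3) + (-7*3 + 13) = -7(z - 3) - 8
Step 2: Divide by (z - 3)^5: f(z) = -8(z - 3)^(-5) - 7(z - 3)^(-4)
Step 3: This finite sum is the Laurent series of f about z = 3.
Step 4: Coefficient of (z - 3)^(-5) = -7*3 + 13 = -8

-8


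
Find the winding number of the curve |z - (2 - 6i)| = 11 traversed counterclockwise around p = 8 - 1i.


Step 1: Center c = (2, -6), radius = 11
Step 2: |p - c|^2 = 6^2 + 5^2 = 61
Step 3: r^2 = 121
Step 4: |p-c| < r so winding number = 1

1


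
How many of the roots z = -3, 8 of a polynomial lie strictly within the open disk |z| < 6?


Step 1: Check each root:
  z = -3: |-3| = 3 < 6
  z = 8: |8| = 8 >= 6
Step 2: Count = 1

1


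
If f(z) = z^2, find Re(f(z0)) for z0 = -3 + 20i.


Step 1: z0 = -3 + 20i
Step 2: z0^2 = (-3)^2 - 20^2 - 120i
Step 3: real part = 9 - 400 = -391

-391


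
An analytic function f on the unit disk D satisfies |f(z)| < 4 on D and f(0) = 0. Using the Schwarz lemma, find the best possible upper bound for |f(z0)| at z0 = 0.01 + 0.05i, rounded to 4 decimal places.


Step 1: g = f/4 maps D -> D with g(0) = 0, so by the Schwarz lemma |g(z)| <= |z|, i.e. |f(z)| <= 4|z|; this is sharp (f(z) = 4z).
Step 2: |z0|^2 = 0.01^2 + 0.05^2 = 0.0026
Step 3: |z0| = sqrt(0.0026) = 0.05099
Step 4: Best bound = 4 * |z0| = 4 * 0.05099 = 0.204

0.204


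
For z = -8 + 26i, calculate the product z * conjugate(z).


Step 1: conj(z) = -8 - 26i
Step 2: z * conj(z) = (-8)^2 + 26^2
Step 3: = 64 + 676 = 740

740


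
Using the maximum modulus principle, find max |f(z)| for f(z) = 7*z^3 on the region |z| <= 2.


Step 1: On |z| = 2, |f(z)| = 7 * |z|^3 = 7 * 2^3
Step 2: By maximum modulus principle, maximum is on boundary.
Step 3: Maximum = 7 * 8 = 56

56


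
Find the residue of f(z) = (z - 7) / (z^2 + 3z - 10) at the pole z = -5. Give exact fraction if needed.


Step 1: Q(z) = z^2 + 3z - 10 = (z + 5)(z - 2)
Step 2: Q'(z) = 2z + 3
Step 3: Q'(-5) = -7, P(-5) = -12
Step 4: Res = P(-5)/Q'(-5) = -12/(-7) = 12/7

12/7


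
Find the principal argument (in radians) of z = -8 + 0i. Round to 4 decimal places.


Step 1: z = -8 + 0i
Step 2: arg(z) = atan2(0, -8)
Step 3: arg(z) = 3.1416

3.1416


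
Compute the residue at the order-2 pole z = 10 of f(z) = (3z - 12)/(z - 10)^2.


Step 1: Pole of order 2 at z = 10
Step 2: Res = lim d/dz [(z - 10)^2 * f(z)] as z -> 10
Step 3: (z - 10)^2 * f(z) = 3z - 12
Step 4: d/dz[3z - 12] = 3

3


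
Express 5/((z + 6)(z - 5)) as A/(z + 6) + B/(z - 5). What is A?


Step 1: Multiply both sides by (z + 6) and set z = -6
Step 2: A = 5 / (-6 - 5)
Step 3: A = 5 / (-11)
Step 4: A = -5/11

-5/11


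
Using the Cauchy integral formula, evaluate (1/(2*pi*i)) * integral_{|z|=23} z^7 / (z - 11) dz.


Step 1: f(z) = z^7, a = 11 is inside |z| = 23
Step 2: By Cauchy integral formula: (1/(2pi*i)) * integral = f(a)
Step 3: f(11) = 11^7 = 19487171

19487171


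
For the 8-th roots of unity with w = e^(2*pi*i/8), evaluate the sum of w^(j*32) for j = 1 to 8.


Step 1: The sum sum_{j=1}^{n} w^(k*j) equals n if n | k, else 0.
Step 2: Here n = 8, k = 32
Step 3: Does n divide k? 8 | 32 -> True
Step 4: Sum = 8

8


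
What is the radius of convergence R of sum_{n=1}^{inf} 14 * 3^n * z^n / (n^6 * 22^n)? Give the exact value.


Step 1: General term a_n = 14 * 3^n / (n^6 * 22^n)
Step 2: By the root test, |a_n|^(1/n) = 14^(1/n) * 3 / (n^(6/n) * 22) -> 3/22 as n -> infinity (since 14^(1/n) -> 1 and n^(6/n) -> 1)
Step 3: R = 1/lim|a_n|^(1/n) = 22/3

22/3


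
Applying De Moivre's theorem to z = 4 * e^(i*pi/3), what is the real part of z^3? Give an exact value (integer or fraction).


Step 1: By De Moivre's theorem, z^3 = 4^3 * e^(i*3*pi/3) = 64 * (cos(pi) + i*sin(pi))
Step 2: |z|^3 = 4^3 = 64
Step 3: The angle pi already lies in [0, 2*pi)
Step 4: cos(pi) = -1
Step 5: Re(z^3) = 64 * (-1) = -64

-64


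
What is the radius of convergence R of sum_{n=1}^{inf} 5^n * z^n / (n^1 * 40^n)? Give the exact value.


Step 1: General term a_n = 5^n / (n^1 * 40^n)
Step 2: By the root test, |a_n|^(1/n) = 5 / (n^(1/n) * 40) -> 5/40 as n -> infinity (since n^(1/n) -> 1)
Step 3: R = 1/lim|a_n|^(1/n) = 40/5 = 8

8


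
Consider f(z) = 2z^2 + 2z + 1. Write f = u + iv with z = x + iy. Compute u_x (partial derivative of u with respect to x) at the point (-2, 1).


Step 1: f(z) = 2(x+iy)^2 + 2(x+iy) + 1
Step 2: u = 2(x^2 - y^2) + 2x + 1
Step 3: u_x = 4x + 2
Step 4: At (-2, 1): u_x = -8 + 2 = -6

-6


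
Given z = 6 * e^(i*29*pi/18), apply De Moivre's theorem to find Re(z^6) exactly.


Step 1: By De Moivre's theorem, z^6 = 6^6 * e^(i*6*29*pi/18) = 46656 * (cos(29*pi/3) + i*sin(29*pi/3))
Step 2: |z|^6 = 6^6 = 46656
Step 3: Reduce the angle mod 2*pi: 29*pi/3 - 8*pi = 5*pi/3
Step 4: cos(5*pi/3) = 1/2
Step 5: Re(z^6) = 46656 * 1/2 = 23328

23328
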